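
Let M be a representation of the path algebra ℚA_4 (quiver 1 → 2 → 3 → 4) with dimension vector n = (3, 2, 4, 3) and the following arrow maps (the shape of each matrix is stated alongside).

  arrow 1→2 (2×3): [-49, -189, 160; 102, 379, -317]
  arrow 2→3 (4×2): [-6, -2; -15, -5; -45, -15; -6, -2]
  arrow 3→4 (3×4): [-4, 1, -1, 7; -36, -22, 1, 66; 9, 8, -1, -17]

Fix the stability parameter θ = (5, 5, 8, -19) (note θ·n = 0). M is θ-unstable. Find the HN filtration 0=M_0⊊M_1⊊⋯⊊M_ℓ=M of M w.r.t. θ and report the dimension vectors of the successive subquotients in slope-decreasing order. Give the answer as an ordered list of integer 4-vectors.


Via rank(M_{q-1}∘⋯∘M_p): M ≅ I[1,1], I[1,2], I[1,4], I[3,3], I[3,4]^2.
μ_θ-semistable layers: μ^(1)=8; μ^(2)=5; μ^(3)=-1/4; μ^(4)=-11/2

((0, 0, 1, 0); (2, 1, 0, 0); (1, 1, 1, 1); (0, 0, 2, 2))


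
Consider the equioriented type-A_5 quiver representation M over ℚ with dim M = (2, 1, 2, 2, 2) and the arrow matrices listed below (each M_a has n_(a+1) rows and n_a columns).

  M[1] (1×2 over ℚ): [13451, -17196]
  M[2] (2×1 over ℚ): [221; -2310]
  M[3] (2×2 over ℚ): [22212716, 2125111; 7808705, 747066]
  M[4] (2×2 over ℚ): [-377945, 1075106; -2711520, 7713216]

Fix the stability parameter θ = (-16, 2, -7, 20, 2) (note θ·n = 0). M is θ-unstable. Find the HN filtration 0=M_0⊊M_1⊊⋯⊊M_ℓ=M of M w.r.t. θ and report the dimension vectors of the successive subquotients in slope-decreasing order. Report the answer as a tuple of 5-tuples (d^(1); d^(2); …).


Interval decomposition of M: I[1,1], I[1,4], I[3,5], I[5,5].
HN type (ℓ=6): μ^(1)=20; μ^(2)=11; μ^(3)=2; μ^(4)=-5/2; μ^(5)=-7; μ^(6)=-16

((0, 0, 0, 1, 0); (0, 0, 0, 1, 1); (0, 0, 0, 0, 1); (0, 1, 1, 0, 0); (0, 0, 1, 0, 0); (2, 0, 0, 0, 0))


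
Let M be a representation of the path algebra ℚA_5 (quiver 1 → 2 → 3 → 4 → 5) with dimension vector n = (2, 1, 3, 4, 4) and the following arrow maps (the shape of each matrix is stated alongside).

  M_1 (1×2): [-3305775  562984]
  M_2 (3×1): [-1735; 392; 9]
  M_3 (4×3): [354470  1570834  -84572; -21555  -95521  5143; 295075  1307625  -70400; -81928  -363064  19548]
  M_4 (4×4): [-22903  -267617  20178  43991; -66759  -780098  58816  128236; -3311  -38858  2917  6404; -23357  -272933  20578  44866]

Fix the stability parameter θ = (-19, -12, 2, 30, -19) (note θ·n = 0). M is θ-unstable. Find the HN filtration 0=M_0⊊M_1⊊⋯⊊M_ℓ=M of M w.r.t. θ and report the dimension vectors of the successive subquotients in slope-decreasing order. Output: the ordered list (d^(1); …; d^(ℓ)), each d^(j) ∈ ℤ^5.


Interval decomposition of M: I[1,1], I[1,5], I[3,3], I[3,5], I[4,5]^2.
HN type (ℓ=4): μ^(1)=11/2; μ^(2)=2; μ^(3)=-12; μ^(4)=-19

((0, 0, 0, 4, 4); (0, 0, 3, 0, 0); (0, 1, 0, 0, 0); (2, 0, 0, 0, 0))


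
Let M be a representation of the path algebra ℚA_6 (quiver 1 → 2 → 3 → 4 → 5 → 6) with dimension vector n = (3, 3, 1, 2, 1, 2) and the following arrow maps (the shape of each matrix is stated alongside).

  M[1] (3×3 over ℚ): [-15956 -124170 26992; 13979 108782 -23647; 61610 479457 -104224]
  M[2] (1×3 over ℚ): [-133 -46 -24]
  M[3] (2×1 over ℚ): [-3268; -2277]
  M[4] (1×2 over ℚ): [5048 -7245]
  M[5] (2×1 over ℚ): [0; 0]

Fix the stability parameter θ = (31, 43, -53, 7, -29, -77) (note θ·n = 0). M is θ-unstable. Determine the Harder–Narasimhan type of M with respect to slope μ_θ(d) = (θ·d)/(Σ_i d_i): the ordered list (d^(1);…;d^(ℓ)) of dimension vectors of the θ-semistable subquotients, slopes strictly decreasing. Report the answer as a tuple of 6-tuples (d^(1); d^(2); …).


Interval decomposition of M: I[1,1], I[1,2], I[1,5], I[2,2], I[4,4], I[6,6]^2.
HN type (ℓ=5): μ^(1)=43; μ^(2)=31; μ^(3)=7; μ^(4)=-1/5; μ^(5)=-77

((0, 2, 0, 0, 0, 0); (2, 0, 0, 0, 0, 0); (0, 0, 0, 1, 0, 0); (1, 1, 1, 1, 1, 0); (0, 0, 0, 0, 0, 2))


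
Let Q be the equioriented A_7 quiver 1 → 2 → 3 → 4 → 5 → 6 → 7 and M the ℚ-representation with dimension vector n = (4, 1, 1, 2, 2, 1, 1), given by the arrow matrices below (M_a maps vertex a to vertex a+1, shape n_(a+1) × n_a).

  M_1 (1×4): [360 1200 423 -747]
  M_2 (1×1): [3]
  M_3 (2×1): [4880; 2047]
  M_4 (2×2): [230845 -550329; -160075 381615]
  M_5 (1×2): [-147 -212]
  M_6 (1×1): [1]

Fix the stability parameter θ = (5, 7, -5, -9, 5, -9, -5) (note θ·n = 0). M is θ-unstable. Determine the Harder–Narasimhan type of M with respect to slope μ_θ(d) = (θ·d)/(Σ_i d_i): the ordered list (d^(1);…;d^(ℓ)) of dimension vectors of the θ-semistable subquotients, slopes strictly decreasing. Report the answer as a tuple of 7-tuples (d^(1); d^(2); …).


Interval decomposition of M: I[1,1]^3, I[1,7], I[4,4], I[5,5].
HN type (ℓ=3): μ^(1)=5; μ^(2)=-11/7; μ^(3)=-9

((3, 0, 0, 0, 1, 0, 0); (1, 1, 1, 1, 1, 1, 1); (0, 0, 0, 1, 0, 0, 0))


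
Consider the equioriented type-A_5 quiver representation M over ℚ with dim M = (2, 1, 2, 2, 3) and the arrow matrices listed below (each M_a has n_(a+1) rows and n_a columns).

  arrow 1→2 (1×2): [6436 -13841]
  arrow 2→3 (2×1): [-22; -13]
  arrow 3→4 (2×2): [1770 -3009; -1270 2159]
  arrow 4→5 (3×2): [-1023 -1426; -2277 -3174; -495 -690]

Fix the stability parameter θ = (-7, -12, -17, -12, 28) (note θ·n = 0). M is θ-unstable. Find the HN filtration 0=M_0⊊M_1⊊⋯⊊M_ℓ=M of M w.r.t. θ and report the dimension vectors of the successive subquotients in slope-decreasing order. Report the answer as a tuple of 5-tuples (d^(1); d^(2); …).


Barcode: M ≅ I[1,1], I[1,5], I[3,3], I[4,4], I[5,5]^2. HN layers by μ_θ (4 steps, strictly decreasing):
  μ^(1)=28; μ^(2)=-7; μ^(3)=-12; μ^(4)=-17

((0, 0, 0, 0, 3); (1, 0, 0, 0, 0); (1, 1, 1, 2, 0); (0, 0, 1, 0, 0))


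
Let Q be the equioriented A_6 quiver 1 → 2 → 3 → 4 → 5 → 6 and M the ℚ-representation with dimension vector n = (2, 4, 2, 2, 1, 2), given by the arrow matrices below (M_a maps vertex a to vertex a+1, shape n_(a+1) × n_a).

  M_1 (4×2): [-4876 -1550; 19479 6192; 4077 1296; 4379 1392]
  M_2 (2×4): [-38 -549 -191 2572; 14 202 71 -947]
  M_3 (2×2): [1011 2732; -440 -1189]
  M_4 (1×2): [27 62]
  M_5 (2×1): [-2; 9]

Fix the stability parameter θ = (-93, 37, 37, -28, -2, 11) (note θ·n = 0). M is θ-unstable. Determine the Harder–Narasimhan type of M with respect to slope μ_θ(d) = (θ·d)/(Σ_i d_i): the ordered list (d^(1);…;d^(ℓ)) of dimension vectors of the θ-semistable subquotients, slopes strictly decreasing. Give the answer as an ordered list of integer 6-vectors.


Via rank(M_{q-1}∘⋯∘M_p): M ≅ I[1,4], I[1,6], I[2,2]^2, I[6,6].
μ_θ-semistable layers: μ^(1)=37; μ^(2)=46/3; μ^(3)=11; μ^(4)=-93

((0, 2, 0, 0, 0, 0); (0, 1, 1, 1, 0, 0); (0, 1, 1, 1, 1, 2); (2, 0, 0, 0, 0, 0))


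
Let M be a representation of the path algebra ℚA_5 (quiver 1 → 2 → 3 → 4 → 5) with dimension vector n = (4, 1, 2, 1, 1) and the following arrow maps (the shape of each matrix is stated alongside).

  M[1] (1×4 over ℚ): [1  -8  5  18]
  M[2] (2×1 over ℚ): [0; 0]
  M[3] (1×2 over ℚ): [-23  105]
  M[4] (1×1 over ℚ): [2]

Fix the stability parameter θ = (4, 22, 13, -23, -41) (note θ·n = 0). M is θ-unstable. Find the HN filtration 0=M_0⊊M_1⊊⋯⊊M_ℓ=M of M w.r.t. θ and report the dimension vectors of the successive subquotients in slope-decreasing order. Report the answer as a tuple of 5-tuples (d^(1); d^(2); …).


Barcode: M ≅ I[1,1]^3, I[1,2], I[3,3], I[3,5]. HN layers by μ_θ (4 steps, strictly decreasing):
  μ^(1)=22; μ^(2)=13; μ^(3)=4; μ^(4)=-17

((0, 1, 0, 0, 0); (0, 0, 1, 0, 0); (4, 0, 0, 0, 0); (0, 0, 1, 1, 1))


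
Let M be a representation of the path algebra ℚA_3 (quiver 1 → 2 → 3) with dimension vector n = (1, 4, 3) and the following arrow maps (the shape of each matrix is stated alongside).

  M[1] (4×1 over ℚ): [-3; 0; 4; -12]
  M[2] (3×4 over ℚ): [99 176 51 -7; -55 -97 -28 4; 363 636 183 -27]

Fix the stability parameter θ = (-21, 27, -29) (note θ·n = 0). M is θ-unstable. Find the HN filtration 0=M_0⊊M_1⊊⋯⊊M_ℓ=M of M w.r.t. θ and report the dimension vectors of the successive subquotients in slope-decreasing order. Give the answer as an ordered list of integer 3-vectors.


Via rank(M_{q-1}∘⋯∘M_p): M ≅ I[1,3], I[2,2]^2, I[2,3], I[3,3].
μ_θ-semistable layers: μ^(1)=27; μ^(2)=-1; μ^(3)=-21; μ^(4)=-29

((0, 2, 0); (0, 2, 2); (1, 0, 0); (0, 0, 1))


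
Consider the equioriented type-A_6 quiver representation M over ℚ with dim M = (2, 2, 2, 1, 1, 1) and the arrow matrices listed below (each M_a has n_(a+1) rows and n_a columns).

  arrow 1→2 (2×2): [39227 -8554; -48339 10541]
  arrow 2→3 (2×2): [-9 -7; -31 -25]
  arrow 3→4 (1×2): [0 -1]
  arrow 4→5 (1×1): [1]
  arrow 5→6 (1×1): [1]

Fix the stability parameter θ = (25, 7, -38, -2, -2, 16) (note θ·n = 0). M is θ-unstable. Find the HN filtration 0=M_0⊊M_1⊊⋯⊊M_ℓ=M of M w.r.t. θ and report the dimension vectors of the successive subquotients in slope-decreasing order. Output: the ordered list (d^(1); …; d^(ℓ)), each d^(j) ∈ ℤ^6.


Via rank(M_{q-1}∘⋯∘M_p): M ≅ I[1,3], I[1,6].
μ_θ-semistable layers: μ^(1)=16; μ^(2)=-2

((0, 0, 0, 0, 0, 1); (2, 2, 2, 1, 1, 0))


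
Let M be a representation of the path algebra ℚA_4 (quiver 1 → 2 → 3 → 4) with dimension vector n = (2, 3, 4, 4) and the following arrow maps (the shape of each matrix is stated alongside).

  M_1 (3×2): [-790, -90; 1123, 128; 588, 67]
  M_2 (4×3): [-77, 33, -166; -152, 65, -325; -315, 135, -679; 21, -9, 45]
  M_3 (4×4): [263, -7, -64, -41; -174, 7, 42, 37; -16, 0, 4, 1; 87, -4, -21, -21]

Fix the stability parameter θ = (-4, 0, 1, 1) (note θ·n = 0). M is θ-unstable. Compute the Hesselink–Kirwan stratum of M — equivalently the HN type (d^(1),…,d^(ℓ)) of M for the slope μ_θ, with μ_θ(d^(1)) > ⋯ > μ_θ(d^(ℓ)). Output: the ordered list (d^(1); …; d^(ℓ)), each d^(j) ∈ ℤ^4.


Via rank(M_{q-1}∘⋯∘M_p): M ≅ I[1,4]^2, I[2,4], I[3,4].
μ_θ-semistable layers: μ^(1)=1; μ^(2)=0; μ^(3)=-4

((0, 0, 4, 4); (0, 3, 0, 0); (2, 0, 0, 0))


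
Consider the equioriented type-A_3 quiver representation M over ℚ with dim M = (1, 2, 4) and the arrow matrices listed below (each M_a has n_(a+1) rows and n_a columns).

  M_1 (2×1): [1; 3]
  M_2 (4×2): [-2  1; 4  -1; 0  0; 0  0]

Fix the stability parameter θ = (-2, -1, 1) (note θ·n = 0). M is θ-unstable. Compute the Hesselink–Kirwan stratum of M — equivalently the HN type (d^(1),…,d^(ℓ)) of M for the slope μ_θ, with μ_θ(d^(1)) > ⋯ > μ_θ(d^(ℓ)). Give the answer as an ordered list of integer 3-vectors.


Interval decomposition of M: I[1,3], I[2,3], I[3,3]^2.
HN type (ℓ=3): μ^(1)=1; μ^(2)=-1; μ^(3)=-2

((0, 0, 4); (0, 2, 0); (1, 0, 0))


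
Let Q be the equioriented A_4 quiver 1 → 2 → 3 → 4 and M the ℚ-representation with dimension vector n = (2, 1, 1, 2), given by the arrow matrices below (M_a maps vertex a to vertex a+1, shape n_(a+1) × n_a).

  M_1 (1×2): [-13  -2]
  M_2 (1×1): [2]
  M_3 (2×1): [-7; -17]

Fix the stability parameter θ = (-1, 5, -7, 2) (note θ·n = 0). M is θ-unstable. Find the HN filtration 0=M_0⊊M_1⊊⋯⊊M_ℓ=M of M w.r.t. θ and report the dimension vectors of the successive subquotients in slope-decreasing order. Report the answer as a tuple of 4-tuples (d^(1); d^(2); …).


Barcode: M ≅ I[1,1], I[1,4], I[4,4]. HN layers by μ_θ (2 steps, strictly decreasing):
  μ^(1)=2; μ^(2)=-1

((0, 0, 0, 2); (2, 1, 1, 0))


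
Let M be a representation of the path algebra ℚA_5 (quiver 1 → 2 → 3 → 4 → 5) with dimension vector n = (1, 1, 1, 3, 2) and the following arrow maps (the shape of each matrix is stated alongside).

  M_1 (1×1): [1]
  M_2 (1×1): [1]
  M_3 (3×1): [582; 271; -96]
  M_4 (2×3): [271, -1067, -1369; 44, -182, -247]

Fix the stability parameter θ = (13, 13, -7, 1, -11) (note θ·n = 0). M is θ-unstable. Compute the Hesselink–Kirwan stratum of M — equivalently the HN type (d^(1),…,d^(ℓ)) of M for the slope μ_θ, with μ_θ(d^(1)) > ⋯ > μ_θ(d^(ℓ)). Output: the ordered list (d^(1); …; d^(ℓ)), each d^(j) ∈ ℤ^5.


Interval decomposition of M: I[1,5], I[4,4], I[4,5].
HN type (ℓ=3): μ^(1)=9/5; μ^(2)=1; μ^(3)=-5

((1, 1, 1, 1, 1); (0, 0, 0, 1, 0); (0, 0, 0, 1, 1))


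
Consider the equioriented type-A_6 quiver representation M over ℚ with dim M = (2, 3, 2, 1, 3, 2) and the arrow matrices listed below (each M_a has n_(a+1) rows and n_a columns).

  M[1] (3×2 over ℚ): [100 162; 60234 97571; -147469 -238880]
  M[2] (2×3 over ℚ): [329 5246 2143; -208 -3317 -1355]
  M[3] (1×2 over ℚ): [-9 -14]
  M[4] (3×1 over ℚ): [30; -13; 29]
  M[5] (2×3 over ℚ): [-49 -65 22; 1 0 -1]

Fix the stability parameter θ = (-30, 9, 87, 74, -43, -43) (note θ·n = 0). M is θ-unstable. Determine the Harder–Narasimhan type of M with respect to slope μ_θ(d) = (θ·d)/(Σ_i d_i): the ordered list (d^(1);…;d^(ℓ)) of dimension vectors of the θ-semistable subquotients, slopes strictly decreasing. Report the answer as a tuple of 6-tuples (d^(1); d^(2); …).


Barcode: M ≅ I[1,3], I[1,6], I[2,2], I[5,5], I[5,6]. HN layers by μ_θ (5 steps, strictly decreasing):
  μ^(1)=87; μ^(2)=75/4; μ^(3)=9; μ^(4)=-30; μ^(5)=-43

((0, 0, 1, 0, 0, 0); (0, 0, 1, 1, 1, 1); (0, 3, 0, 0, 0, 0); (2, 0, 0, 0, 0, 0); (0, 0, 0, 0, 2, 1))


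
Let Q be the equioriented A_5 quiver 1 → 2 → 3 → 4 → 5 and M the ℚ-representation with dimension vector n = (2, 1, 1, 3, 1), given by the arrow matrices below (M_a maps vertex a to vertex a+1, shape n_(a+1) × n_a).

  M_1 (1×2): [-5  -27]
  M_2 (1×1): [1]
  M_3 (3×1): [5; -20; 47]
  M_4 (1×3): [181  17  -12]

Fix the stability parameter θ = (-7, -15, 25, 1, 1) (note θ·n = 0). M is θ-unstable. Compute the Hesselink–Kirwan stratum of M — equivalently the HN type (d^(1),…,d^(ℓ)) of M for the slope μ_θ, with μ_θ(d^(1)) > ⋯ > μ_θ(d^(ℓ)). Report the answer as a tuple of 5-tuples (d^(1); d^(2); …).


Interval decomposition of M: I[1,1], I[1,5], I[4,4]^2.
HN type (ℓ=4): μ^(1)=9; μ^(2)=1; μ^(3)=-7; μ^(4)=-11

((0, 0, 1, 1, 1); (0, 0, 0, 2, 0); (1, 0, 0, 0, 0); (1, 1, 0, 0, 0))


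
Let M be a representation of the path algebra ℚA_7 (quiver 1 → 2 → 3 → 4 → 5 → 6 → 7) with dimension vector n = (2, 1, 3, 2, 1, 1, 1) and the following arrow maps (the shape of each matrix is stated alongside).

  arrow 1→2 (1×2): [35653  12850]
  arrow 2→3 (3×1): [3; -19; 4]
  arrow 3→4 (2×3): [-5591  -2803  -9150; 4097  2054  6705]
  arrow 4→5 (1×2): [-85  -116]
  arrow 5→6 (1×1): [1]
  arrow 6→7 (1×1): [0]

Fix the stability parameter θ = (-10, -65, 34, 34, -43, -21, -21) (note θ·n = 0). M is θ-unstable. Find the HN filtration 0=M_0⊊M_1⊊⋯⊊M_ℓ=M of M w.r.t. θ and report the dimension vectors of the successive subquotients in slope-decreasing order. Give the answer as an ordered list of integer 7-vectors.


Barcode: M ≅ I[1,1], I[1,4], I[3,3], I[3,6], I[7,7]. HN layers by μ_θ (5 steps, strictly decreasing):
  μ^(1)=34; μ^(2)=1; μ^(3)=-10; μ^(4)=-21; μ^(5)=-75/2

((0, 0, 2, 1, 0, 0, 0); (0, 0, 1, 1, 1, 1, 0); (1, 0, 0, 0, 0, 0, 0); (0, 0, 0, 0, 0, 0, 1); (1, 1, 0, 0, 0, 0, 0))


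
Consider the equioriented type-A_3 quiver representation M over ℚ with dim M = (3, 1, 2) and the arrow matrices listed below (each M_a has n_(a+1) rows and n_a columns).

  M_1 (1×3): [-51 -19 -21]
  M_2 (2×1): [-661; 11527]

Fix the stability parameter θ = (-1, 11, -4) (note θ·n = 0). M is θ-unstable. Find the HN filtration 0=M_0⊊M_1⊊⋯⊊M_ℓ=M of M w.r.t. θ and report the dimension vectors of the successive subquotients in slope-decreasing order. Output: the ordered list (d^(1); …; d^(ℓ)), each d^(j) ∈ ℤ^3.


Barcode: M ≅ I[1,1]^2, I[1,3], I[3,3]. HN layers by μ_θ (3 steps, strictly decreasing):
  μ^(1)=7/2; μ^(2)=-1; μ^(3)=-4

((0, 1, 1); (3, 0, 0); (0, 0, 1))


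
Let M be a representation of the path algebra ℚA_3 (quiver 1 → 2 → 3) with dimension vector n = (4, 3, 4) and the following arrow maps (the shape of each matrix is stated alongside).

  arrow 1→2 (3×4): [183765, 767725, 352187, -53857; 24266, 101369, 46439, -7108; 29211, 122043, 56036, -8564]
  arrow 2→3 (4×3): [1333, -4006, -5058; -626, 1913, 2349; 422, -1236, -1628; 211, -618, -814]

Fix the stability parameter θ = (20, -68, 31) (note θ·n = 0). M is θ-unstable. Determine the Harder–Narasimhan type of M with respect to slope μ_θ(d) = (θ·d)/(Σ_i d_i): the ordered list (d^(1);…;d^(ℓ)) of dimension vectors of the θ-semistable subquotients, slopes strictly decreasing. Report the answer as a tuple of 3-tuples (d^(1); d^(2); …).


Via rank(M_{q-1}∘⋯∘M_p): M ≅ I[1,1], I[1,2], I[1,3]^2, I[3,3]^2.
μ_θ-semistable layers: μ^(1)=31; μ^(2)=20; μ^(3)=-24

((0, 0, 4); (1, 0, 0); (3, 3, 0))


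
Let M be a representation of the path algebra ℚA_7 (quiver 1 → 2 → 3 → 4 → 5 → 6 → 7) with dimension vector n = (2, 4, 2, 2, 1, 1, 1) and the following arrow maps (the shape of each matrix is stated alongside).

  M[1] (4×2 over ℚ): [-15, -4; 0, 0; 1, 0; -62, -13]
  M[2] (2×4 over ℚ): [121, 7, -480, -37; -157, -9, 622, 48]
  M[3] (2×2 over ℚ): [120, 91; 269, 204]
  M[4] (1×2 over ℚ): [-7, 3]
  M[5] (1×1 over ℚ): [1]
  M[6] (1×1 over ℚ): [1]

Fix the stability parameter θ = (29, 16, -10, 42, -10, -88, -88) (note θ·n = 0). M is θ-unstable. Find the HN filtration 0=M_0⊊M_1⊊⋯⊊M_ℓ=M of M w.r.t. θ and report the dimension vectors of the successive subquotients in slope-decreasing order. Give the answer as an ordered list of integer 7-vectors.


Interval decomposition of M: I[1,4], I[1,7], I[2,2]^2.
HN type (ℓ=4): μ^(1)=42; μ^(2)=16; μ^(3)=35/3; μ^(4)=-109/7

((0, 0, 0, 1, 0, 0, 0); (0, 2, 0, 0, 0, 0, 0); (1, 1, 1, 0, 0, 0, 0); (1, 1, 1, 1, 1, 1, 1))


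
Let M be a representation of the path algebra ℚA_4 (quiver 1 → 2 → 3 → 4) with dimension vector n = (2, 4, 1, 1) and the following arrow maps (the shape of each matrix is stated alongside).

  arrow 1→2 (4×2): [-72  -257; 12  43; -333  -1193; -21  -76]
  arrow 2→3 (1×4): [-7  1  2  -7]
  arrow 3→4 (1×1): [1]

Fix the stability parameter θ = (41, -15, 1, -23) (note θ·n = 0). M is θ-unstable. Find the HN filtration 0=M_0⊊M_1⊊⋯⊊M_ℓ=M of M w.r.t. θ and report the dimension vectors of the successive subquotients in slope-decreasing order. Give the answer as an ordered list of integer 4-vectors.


Via rank(M_{q-1}∘⋯∘M_p): M ≅ I[1,2], I[1,4], I[2,2]^2.
μ_θ-semistable layers: μ^(1)=13; μ^(2)=1; μ^(3)=-15

((1, 1, 0, 0); (1, 1, 1, 1); (0, 2, 0, 0))


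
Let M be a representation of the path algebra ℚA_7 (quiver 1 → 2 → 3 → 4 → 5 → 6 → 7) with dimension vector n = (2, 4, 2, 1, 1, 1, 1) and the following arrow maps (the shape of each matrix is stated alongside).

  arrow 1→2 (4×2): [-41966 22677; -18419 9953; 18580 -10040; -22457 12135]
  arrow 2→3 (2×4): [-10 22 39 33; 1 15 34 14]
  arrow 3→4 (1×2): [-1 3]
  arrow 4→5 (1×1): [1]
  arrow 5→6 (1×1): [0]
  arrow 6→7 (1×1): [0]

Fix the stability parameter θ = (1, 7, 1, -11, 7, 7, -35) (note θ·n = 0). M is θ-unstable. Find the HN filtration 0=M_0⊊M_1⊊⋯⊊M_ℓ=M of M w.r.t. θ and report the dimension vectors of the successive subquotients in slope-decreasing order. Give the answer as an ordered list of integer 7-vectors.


Via rank(M_{q-1}∘⋯∘M_p): M ≅ I[1,3], I[1,5], I[2,2]^2, I[6,6], I[7,7].
μ_θ-semistable layers: μ^(1)=7; μ^(2)=4; μ^(3)=1; μ^(4)=-1/2; μ^(5)=-35

((0, 2, 0, 0, 1, 1, 0); (0, 1, 1, 0, 0, 0, 0); (1, 0, 0, 0, 0, 0, 0); (1, 1, 1, 1, 0, 0, 0); (0, 0, 0, 0, 0, 0, 1))


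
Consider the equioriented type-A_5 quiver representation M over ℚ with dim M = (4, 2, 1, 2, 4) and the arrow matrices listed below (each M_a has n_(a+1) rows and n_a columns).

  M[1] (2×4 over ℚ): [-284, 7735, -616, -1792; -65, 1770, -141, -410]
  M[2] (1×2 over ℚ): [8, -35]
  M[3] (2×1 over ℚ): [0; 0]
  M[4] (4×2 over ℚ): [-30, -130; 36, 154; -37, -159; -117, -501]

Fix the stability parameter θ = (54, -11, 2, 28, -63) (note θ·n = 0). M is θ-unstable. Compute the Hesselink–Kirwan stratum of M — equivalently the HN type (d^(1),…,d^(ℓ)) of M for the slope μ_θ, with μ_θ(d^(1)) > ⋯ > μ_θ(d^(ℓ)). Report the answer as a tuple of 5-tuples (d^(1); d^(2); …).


Via rank(M_{q-1}∘⋯∘M_p): M ≅ I[1,1]^2, I[1,2], I[1,3], I[4,5]^2, I[5,5]^2.
μ_θ-semistable layers: μ^(1)=54; μ^(2)=43/2; μ^(3)=15; μ^(4)=-35/2; μ^(5)=-63

((2, 0, 0, 0, 0); (1, 1, 0, 0, 0); (1, 1, 1, 0, 0); (0, 0, 0, 2, 2); (0, 0, 0, 0, 2))


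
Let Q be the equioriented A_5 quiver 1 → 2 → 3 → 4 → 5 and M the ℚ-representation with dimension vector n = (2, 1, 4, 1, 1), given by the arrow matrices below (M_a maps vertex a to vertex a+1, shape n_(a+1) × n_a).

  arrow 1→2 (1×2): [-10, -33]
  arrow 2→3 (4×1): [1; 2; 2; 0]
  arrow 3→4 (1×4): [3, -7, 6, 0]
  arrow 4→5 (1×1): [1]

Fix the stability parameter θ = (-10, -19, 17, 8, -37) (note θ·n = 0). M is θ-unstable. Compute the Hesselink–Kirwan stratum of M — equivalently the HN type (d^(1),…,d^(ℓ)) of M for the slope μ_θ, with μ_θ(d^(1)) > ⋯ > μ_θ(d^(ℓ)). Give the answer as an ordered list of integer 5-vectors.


Via rank(M_{q-1}∘⋯∘M_p): M ≅ I[1,1], I[1,5], I[3,3]^3.
μ_θ-semistable layers: μ^(1)=17; μ^(2)=-4; μ^(3)=-10; μ^(4)=-29/2

((0, 0, 3, 0, 0); (0, 0, 1, 1, 1); (1, 0, 0, 0, 0); (1, 1, 0, 0, 0))


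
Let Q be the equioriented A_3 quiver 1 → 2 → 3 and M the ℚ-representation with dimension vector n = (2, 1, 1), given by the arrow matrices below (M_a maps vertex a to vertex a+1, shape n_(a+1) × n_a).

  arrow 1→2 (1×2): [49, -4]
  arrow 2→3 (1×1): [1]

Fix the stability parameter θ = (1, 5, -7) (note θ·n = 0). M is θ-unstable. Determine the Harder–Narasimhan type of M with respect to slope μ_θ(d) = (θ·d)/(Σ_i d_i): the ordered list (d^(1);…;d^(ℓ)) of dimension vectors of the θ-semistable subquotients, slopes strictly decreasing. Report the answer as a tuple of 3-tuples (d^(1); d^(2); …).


Interval decomposition of M: I[1,1], I[1,3].
HN type (ℓ=2): μ^(1)=1; μ^(2)=-1/3

((1, 0, 0); (1, 1, 1))


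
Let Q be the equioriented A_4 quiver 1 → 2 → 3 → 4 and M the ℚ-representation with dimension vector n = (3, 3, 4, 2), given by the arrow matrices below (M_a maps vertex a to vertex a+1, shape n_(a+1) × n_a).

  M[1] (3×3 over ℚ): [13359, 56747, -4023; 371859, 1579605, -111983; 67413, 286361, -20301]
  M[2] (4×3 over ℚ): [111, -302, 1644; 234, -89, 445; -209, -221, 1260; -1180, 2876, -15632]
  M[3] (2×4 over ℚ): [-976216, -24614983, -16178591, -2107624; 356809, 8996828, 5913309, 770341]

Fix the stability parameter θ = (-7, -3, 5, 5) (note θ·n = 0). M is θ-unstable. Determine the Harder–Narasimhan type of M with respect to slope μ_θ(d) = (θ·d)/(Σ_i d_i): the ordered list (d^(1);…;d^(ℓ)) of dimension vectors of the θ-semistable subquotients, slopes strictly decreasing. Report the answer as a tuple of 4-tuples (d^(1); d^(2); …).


Barcode: M ≅ I[1,1], I[1,3], I[1,4], I[2,4], I[3,3]. HN layers by μ_θ (3 steps, strictly decreasing):
  μ^(1)=5; μ^(2)=-3; μ^(3)=-7

((0, 0, 4, 2); (0, 3, 0, 0); (3, 0, 0, 0))


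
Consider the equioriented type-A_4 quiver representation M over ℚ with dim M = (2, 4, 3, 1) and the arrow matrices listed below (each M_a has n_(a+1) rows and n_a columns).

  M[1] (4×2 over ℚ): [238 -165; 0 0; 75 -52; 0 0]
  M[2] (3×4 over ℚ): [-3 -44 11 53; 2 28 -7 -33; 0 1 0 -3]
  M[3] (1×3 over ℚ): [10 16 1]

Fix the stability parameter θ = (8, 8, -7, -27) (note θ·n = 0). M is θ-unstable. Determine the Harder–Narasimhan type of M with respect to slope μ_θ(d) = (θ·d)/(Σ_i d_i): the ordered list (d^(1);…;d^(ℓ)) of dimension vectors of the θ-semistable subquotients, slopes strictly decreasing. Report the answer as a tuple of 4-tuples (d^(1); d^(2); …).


Barcode: M ≅ I[1,3], I[1,4], I[2,2], I[2,3]. HN layers by μ_θ (4 steps, strictly decreasing):
  μ^(1)=8; μ^(2)=3; μ^(3)=1/2; μ^(4)=-9/2

((0, 1, 0, 0); (1, 1, 1, 0); (0, 1, 1, 0); (1, 1, 1, 1))


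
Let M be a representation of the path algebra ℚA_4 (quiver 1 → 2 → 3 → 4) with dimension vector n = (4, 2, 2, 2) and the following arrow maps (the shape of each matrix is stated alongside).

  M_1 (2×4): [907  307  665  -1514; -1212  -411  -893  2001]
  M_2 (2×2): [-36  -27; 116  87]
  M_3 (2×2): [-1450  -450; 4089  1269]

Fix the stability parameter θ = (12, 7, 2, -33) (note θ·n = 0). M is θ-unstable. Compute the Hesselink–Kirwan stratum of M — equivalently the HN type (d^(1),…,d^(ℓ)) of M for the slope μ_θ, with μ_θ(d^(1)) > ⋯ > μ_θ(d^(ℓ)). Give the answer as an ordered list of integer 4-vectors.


Interval decomposition of M: I[1,1]^2, I[1,2], I[1,3], I[3,4], I[4,4].
HN type (ℓ=5): μ^(1)=12; μ^(2)=19/2; μ^(3)=7; μ^(4)=-31/2; μ^(5)=-33

((2, 0, 0, 0); (1, 1, 0, 0); (1, 1, 1, 0); (0, 0, 1, 1); (0, 0, 0, 1))


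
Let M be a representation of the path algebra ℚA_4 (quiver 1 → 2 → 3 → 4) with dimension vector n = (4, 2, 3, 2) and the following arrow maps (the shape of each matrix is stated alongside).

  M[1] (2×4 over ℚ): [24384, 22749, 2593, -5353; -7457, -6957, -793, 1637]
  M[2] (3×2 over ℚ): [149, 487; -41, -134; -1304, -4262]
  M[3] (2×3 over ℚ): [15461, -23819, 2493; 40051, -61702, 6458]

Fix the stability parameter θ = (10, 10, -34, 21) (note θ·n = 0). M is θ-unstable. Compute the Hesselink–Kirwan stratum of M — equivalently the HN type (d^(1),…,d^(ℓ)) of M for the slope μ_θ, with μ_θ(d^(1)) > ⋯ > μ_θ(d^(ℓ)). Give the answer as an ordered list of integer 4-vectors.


Via rank(M_{q-1}∘⋯∘M_p): M ≅ I[1,1]^2, I[1,4]^2, I[3,3].
μ_θ-semistable layers: μ^(1)=21; μ^(2)=10; μ^(3)=-14/3; μ^(4)=-34

((0, 0, 0, 2); (2, 0, 0, 0); (2, 2, 2, 0); (0, 0, 1, 0))


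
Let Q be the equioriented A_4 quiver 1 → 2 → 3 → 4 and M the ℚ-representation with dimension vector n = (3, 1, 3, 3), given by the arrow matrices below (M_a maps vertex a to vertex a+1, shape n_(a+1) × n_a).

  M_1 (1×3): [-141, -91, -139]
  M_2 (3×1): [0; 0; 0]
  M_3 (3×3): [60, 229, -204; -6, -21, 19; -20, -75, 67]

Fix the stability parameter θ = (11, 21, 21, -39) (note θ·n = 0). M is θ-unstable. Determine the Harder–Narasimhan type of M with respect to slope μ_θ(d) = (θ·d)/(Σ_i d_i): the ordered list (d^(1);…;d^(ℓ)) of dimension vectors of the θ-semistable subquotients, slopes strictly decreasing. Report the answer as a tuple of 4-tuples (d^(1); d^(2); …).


Barcode: M ≅ I[1,1]^2, I[1,2], I[3,4]^3. HN layers by μ_θ (3 steps, strictly decreasing):
  μ^(1)=21; μ^(2)=11; μ^(3)=-9

((0, 1, 0, 0); (3, 0, 0, 0); (0, 0, 3, 3))


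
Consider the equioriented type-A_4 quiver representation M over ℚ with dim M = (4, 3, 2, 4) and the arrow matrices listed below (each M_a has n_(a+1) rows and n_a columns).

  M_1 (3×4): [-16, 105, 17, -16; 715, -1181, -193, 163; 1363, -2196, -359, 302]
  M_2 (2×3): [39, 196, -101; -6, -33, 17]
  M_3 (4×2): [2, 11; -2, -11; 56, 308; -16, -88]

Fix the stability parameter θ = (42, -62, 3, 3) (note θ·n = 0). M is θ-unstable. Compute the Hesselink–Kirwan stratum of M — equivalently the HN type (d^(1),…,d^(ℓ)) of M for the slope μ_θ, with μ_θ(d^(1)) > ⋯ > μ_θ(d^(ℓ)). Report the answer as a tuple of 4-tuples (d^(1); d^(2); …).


Barcode: M ≅ I[1,1], I[1,2], I[1,3], I[1,4], I[4,4]^3. HN layers by μ_θ (3 steps, strictly decreasing):
  μ^(1)=42; μ^(2)=3; μ^(3)=-10

((1, 0, 0, 0); (0, 0, 2, 4); (3, 3, 0, 0))


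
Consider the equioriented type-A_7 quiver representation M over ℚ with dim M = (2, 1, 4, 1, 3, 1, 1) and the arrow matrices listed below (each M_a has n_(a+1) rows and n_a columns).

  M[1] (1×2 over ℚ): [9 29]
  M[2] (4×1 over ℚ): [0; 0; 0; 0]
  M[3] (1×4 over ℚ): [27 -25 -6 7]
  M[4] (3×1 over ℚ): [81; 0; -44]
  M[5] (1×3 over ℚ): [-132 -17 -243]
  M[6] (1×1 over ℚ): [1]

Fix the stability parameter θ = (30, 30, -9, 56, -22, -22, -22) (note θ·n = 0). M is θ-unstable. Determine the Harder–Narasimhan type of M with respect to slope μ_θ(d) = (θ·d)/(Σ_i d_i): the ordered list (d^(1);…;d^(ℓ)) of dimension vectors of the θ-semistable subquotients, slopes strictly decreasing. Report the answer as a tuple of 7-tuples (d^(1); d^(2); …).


Barcode: M ≅ I[1,1], I[1,2], I[3,3]^3, I[3,5], I[5,5], I[5,7]. HN layers by μ_θ (4 steps, strictly decreasing):
  μ^(1)=30; μ^(2)=17; μ^(3)=-9; μ^(4)=-22

((2, 1, 0, 0, 0, 0, 0); (0, 0, 0, 1, 1, 0, 0); (0, 0, 4, 0, 0, 0, 0); (0, 0, 0, 0, 2, 1, 1))


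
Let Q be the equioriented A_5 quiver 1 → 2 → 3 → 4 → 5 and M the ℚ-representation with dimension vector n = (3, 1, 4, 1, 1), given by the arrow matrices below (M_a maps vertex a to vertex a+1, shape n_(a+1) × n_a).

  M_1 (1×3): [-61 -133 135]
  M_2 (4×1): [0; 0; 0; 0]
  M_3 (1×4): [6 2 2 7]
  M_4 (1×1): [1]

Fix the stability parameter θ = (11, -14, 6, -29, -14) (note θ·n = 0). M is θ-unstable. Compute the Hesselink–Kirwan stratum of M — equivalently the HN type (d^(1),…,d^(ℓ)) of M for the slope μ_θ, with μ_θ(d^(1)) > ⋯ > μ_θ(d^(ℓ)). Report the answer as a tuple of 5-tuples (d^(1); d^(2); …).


Via rank(M_{q-1}∘⋯∘M_p): M ≅ I[1,1]^2, I[1,2], I[3,3]^3, I[3,5].
μ_θ-semistable layers: μ^(1)=11; μ^(2)=6; μ^(3)=-3/2; μ^(4)=-37/3

((2, 0, 0, 0, 0); (0, 0, 3, 0, 0); (1, 1, 0, 0, 0); (0, 0, 1, 1, 1))


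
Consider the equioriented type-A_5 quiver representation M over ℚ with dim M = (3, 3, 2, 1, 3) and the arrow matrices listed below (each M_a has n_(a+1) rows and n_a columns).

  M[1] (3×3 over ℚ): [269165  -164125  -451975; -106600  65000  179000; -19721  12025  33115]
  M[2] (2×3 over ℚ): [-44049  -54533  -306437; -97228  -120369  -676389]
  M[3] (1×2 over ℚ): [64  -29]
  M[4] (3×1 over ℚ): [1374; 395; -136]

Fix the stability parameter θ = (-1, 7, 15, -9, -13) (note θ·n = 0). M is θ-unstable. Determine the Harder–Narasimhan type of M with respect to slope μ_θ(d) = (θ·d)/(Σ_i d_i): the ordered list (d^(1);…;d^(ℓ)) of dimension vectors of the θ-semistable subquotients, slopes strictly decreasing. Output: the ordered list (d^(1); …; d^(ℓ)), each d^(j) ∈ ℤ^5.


Via rank(M_{q-1}∘⋯∘M_p): M ≅ I[1,1]^2, I[1,5], I[2,2], I[2,3], I[5,5]^2.
μ_θ-semistable layers: μ^(1)=15; μ^(2)=7; μ^(3)=0; μ^(4)=-1; μ^(5)=-13

((0, 0, 1, 0, 0); (0, 2, 0, 0, 0); (0, 1, 1, 1, 1); (3, 0, 0, 0, 0); (0, 0, 0, 0, 2))


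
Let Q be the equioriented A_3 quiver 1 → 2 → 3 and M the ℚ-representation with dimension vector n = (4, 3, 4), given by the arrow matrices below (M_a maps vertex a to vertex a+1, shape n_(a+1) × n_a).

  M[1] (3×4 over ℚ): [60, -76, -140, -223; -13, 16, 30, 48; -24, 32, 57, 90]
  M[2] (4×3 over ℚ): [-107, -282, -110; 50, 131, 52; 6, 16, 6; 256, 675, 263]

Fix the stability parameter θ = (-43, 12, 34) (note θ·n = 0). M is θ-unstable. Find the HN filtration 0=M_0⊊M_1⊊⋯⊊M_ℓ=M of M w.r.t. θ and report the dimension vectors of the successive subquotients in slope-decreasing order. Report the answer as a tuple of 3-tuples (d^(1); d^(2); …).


Barcode: M ≅ I[1,1], I[1,3]^3, I[3,3]. HN layers by μ_θ (3 steps, strictly decreasing):
  μ^(1)=34; μ^(2)=12; μ^(3)=-43

((0, 0, 4); (0, 3, 0); (4, 0, 0))


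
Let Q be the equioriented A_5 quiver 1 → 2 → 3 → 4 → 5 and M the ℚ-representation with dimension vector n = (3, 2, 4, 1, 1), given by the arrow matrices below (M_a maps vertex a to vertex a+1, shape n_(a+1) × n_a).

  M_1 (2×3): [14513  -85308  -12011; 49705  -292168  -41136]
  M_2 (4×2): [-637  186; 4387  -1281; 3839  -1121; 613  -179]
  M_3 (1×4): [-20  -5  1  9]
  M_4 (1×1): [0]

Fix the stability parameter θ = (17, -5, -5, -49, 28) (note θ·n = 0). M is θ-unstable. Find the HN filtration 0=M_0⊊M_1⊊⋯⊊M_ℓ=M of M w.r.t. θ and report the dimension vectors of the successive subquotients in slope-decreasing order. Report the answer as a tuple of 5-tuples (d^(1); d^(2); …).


Barcode: M ≅ I[1,1], I[1,3], I[1,4], I[3,3]^2, I[5,5]. HN layers by μ_θ (5 steps, strictly decreasing):
  μ^(1)=28; μ^(2)=17; μ^(3)=7/3; μ^(4)=-5; μ^(5)=-21/2

((0, 0, 0, 0, 1); (1, 0, 0, 0, 0); (1, 1, 1, 0, 0); (0, 0, 2, 0, 0); (1, 1, 1, 1, 0))


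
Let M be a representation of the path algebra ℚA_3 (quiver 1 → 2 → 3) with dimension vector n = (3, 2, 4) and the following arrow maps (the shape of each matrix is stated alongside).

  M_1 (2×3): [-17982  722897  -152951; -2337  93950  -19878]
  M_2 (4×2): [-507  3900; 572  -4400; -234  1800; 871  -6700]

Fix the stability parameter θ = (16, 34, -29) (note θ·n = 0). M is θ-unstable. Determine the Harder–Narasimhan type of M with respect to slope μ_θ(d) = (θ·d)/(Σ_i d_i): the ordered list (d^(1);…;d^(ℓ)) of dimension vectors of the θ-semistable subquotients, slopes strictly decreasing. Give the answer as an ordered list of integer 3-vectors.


Via rank(M_{q-1}∘⋯∘M_p): M ≅ I[1,1], I[1,2], I[1,3], I[3,3]^3.
μ_θ-semistable layers: μ^(1)=34; μ^(2)=16; μ^(3)=7; μ^(4)=-29

((0, 1, 0); (2, 0, 0); (1, 1, 1); (0, 0, 3))


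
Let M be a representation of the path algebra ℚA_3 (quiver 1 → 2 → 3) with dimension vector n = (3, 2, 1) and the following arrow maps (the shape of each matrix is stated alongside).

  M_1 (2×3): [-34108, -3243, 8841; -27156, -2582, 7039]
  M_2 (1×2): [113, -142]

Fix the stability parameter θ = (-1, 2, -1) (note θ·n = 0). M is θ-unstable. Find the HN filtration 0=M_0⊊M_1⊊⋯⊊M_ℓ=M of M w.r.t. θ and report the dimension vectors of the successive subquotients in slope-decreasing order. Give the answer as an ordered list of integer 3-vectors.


Barcode: M ≅ I[1,1], I[1,2], I[1,3]. HN layers by μ_θ (3 steps, strictly decreasing):
  μ^(1)=2; μ^(2)=1/2; μ^(3)=-1

((0, 1, 0); (0, 1, 1); (3, 0, 0))


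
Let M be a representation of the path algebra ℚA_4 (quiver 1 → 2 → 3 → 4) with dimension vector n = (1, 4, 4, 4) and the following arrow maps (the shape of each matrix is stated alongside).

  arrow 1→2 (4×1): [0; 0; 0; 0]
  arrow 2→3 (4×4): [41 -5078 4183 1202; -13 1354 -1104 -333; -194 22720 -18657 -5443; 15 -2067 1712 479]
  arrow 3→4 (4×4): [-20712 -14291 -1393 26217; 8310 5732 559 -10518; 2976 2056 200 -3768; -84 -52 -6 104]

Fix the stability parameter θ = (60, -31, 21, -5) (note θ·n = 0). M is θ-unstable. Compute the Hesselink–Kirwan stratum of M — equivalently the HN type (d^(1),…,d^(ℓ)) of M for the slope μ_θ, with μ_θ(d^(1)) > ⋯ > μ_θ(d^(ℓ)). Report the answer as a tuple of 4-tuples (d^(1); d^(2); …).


Via rank(M_{q-1}∘⋯∘M_p): M ≅ I[1,1], I[2,3]^2, I[2,4]^2, I[4,4]^2.
μ_θ-semistable layers: μ^(1)=60; μ^(2)=21; μ^(3)=8; μ^(4)=-5; μ^(5)=-31

((1, 0, 0, 0); (0, 0, 2, 0); (0, 0, 2, 2); (0, 0, 0, 2); (0, 4, 0, 0))


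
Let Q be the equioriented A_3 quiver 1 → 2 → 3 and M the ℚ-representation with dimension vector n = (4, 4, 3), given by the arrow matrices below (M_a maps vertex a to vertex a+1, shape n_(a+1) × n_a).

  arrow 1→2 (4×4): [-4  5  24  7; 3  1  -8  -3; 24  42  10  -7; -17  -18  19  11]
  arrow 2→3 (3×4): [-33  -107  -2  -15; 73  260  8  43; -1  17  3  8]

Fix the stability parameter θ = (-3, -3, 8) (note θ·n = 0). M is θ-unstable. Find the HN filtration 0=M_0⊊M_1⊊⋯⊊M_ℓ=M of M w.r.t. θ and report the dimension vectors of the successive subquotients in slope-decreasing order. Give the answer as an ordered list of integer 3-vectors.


Via rank(M_{q-1}∘⋯∘M_p): M ≅ I[1,2], I[1,3]^3.
μ_θ-semistable layers: μ^(1)=8; μ^(2)=-3

((0, 0, 3); (4, 4, 0))


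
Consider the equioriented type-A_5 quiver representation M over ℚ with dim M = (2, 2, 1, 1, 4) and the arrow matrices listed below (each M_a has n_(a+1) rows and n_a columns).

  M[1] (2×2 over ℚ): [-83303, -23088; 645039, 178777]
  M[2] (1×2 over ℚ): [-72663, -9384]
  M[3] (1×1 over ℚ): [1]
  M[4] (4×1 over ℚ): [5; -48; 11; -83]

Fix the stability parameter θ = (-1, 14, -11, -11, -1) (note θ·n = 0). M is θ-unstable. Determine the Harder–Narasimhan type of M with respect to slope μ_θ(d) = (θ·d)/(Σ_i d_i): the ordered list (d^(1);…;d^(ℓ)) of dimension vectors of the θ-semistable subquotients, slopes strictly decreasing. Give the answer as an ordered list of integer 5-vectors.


Via rank(M_{q-1}∘⋯∘M_p): M ≅ I[1,2], I[1,5], I[5,5]^3.
μ_θ-semistable layers: μ^(1)=14; μ^(2)=-1; μ^(3)=-9/4

((0, 1, 0, 0, 0); (1, 0, 0, 0, 4); (1, 1, 1, 1, 0))


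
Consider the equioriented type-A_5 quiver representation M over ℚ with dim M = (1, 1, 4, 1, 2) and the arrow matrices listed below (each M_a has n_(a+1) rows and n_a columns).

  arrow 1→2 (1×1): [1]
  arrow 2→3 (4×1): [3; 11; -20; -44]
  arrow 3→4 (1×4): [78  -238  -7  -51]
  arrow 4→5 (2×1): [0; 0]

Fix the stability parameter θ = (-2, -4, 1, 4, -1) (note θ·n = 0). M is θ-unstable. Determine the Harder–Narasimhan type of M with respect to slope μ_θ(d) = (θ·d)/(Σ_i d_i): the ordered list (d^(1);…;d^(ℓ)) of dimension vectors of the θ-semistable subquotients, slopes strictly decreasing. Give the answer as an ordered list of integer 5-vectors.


Interval decomposition of M: I[1,3], I[3,3]^2, I[3,4], I[5,5]^2.
HN type (ℓ=4): μ^(1)=4; μ^(2)=1; μ^(3)=-1; μ^(4)=-3

((0, 0, 0, 1, 0); (0, 0, 4, 0, 0); (0, 0, 0, 0, 2); (1, 1, 0, 0, 0))


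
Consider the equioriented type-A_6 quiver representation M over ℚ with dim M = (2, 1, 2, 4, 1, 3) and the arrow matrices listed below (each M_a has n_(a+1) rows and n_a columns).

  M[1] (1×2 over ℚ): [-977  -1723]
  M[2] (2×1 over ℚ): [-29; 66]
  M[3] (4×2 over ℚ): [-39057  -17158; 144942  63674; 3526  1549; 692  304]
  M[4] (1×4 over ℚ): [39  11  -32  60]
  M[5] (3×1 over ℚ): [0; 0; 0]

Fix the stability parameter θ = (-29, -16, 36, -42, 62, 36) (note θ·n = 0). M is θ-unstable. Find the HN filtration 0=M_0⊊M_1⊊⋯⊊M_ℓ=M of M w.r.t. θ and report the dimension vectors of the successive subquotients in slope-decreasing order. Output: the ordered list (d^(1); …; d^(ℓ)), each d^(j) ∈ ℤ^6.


Interval decomposition of M: I[1,1], I[1,5], I[3,4], I[4,4]^2, I[6,6]^3.
HN type (ℓ=6): μ^(1)=62; μ^(2)=36; μ^(3)=-3; μ^(4)=-16; μ^(5)=-29; μ^(6)=-42

((0, 0, 0, 0, 1, 0); (0, 0, 0, 0, 0, 3); (0, 0, 2, 2, 0, 0); (0, 1, 0, 0, 0, 0); (2, 0, 0, 0, 0, 0); (0, 0, 0, 2, 0, 0))


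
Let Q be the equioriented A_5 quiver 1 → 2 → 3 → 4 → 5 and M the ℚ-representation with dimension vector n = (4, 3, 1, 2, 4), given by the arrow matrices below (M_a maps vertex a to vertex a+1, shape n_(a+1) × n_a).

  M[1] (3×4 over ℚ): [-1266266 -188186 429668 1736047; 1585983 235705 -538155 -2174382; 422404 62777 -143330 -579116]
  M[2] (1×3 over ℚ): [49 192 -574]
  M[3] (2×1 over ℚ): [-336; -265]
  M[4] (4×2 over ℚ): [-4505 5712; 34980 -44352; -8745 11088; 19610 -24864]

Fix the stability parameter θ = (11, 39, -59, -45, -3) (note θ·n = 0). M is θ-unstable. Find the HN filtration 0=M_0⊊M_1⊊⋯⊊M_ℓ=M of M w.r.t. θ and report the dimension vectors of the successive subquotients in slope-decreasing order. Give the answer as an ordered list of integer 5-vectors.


Barcode: M ≅ I[1,1], I[1,2]^2, I[1,4], I[4,5], I[5,5]^3. HN layers by μ_θ (5 steps, strictly decreasing):
  μ^(1)=39; μ^(2)=11; μ^(3)=-3; μ^(4)=-27/2; μ^(5)=-45

((0, 2, 0, 0, 0); (3, 0, 0, 0, 0); (0, 0, 0, 0, 4); (1, 1, 1, 1, 0); (0, 0, 0, 1, 0))


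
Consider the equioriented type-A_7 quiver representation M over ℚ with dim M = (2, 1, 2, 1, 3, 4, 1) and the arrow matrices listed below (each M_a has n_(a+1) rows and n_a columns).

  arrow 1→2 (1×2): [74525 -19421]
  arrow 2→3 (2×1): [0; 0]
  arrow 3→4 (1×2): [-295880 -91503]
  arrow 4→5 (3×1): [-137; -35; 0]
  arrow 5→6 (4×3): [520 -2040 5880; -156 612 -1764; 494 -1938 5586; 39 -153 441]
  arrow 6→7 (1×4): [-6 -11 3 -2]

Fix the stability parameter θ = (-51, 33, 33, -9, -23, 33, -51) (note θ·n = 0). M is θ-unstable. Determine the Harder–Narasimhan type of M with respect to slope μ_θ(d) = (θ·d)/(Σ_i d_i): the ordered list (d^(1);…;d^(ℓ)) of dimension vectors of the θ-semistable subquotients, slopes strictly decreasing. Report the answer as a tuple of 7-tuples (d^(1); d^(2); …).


Interval decomposition of M: I[1,1], I[1,2], I[3,3], I[3,6], I[5,5]^2, I[6,6]^2, I[6,7].
HN type (ℓ=5): μ^(1)=33; μ^(2)=1/3; μ^(3)=-9; μ^(4)=-23; μ^(5)=-51

((0, 1, 1, 0, 0, 3, 0); (0, 0, 1, 1, 1, 0, 0); (0, 0, 0, 0, 0, 1, 1); (0, 0, 0, 0, 2, 0, 0); (2, 0, 0, 0, 0, 0, 0))
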